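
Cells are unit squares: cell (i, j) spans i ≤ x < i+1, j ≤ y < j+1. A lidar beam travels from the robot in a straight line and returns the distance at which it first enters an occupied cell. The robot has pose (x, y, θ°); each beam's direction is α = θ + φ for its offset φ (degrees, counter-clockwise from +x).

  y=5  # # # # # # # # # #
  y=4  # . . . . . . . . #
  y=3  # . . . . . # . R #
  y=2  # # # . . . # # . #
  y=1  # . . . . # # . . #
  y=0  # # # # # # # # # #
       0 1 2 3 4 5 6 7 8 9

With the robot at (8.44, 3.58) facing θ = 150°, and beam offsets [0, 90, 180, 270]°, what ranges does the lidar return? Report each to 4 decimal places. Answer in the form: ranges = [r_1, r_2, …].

ranges = [2.8400, 0.8800, 0.6466, 1.1200]

beam 1: φ=0°, α=150°
  direction (-0.8660, 0.5000); cell (8,3); t to first gridline: x 0.5081, y 0.8400 (then +1.1547 / +2.0000)
    (7,3) via x @ 0.5081
    (7,4) via y @ 0.8400
    (6,4) via x @ 1.6628
    (5,4) via x @ 2.8175
    (5,5) via y @ 2.8400  # hit
  → r_1 = 2.8400
beam 2: φ=90°, α=240°
  direction (-0.5000, -0.8660); cell (8,3); t to first gridline: x 0.8800, y 0.6697 (then +2.0000 / +1.1547)
    (8,2) via y @ 0.6697
    (7,2) via x @ 0.8800  # hit
  → r_2 = 0.8800
beam 3: φ=180°, α=330°
  direction (0.8660, -0.5000); cell (8,3); t to first gridline: x 0.6466, y 1.1600 (then +1.1547 / +2.0000)
    (9,3) via x @ 0.6466  # hit
  → r_3 = 0.6466
beam 4: φ=270°, α=60°
  direction (0.5000, 0.8660); cell (8,3); t to first gridline: x 1.1200, y 0.4850 (then +2.0000 / +1.1547)
    (8,4) via y @ 0.4850
    (9,4) via x @ 1.1200  # hit
  → r_4 = 1.1200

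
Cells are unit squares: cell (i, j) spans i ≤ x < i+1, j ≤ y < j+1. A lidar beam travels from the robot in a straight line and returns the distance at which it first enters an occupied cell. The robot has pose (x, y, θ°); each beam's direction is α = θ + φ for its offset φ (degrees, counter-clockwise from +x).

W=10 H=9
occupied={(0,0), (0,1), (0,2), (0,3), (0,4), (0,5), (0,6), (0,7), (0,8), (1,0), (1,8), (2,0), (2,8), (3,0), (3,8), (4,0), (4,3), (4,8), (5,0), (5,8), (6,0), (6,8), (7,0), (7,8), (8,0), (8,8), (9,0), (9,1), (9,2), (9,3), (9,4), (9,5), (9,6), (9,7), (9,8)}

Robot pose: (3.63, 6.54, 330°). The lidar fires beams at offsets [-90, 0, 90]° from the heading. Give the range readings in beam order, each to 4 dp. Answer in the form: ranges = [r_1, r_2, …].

ranges = [5.2600, 6.2007, 1.6859]

beam 1: φ=-90°, α=240°
  d=(-0.5000,-0.8660)  start (3,6)  tX=1.2600 tY=0.6235  stride 1/|dx|=2.0000 1/|dy|=1.1547
    cross y-line → (3,5), t=0.6235
    cross x-line → (2,5), t=1.2600
    cross y-line → (2,4), t=1.7782
    cross y-line → (2,3), t=2.9329
    cross x-line → (1,3), t=3.2600
    cross y-line → (1,2), t=4.0876
    cross y-line → (1,1), t=5.2423
    cross x-line → (0,1), t=5.2600 (wall)
  → r_1 = 5.2600
beam 2: φ=0°, α=330°
  d=(0.8660,-0.5000)  start (3,6)  tX=0.4272 tY=1.0800  stride 1/|dx|=1.1547 1/|dy|=2.0000
    cross x-line → (4,6), t=0.4272
    cross y-line → (4,5), t=1.0800
    cross x-line → (5,5), t=1.5819
    cross x-line → (6,5), t=2.7366
    cross y-line → (6,4), t=3.0800
    cross x-line → (7,4), t=3.8913
    cross x-line → (8,4), t=5.0460
    cross y-line → (8,3), t=5.0800
    cross x-line → (9,3), t=6.2007 (wall)
  → r_2 = 6.2007
beam 3: φ=90°, α=60°
  d=(0.5000,0.8660)  start (3,6)  tX=0.7400 tY=0.5312  stride 1/|dx|=2.0000 1/|dy|=1.1547
    cross y-line → (3,7), t=0.5312
    cross x-line → (4,7), t=0.7400
    cross y-line → (4,8), t=1.6859 (wall)
  → r_3 = 1.6859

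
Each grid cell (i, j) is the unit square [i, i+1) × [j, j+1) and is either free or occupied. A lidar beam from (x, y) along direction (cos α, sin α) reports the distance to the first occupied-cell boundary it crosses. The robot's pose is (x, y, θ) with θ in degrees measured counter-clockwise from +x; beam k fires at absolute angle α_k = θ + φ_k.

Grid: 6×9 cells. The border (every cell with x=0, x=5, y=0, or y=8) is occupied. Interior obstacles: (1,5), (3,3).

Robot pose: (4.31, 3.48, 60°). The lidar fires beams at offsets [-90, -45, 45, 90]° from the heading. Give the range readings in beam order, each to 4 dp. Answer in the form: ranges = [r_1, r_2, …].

ranges = [0.7967, 0.7143, 4.6794, 0.3580]

beam 1: φ=-90°, α=330°
  dir = (cos 330°, sin 330°) = (0.8660, -0.5000); from cell (4,3)
  next x-line at t=0.7967, next y-line at t=0.9600; Δt_x=1.1547, Δt_y=2.0000
    x: enter (5,3) at t=0.7967 ← occupied
  → r_1 = 0.7967
beam 2: φ=-45°, α=15°
  dir = (cos 15°, sin 15°) = (0.9659, 0.2588); from cell (4,3)
  next x-line at t=0.7143, next y-line at t=2.0091; Δt_x=1.0353, Δt_y=3.8637
    x: enter (5,3) at t=0.7143 ← occupied
  → r_2 = 0.7143
beam 3: φ=45°, α=105°
  dir = (cos 105°, sin 105°) = (-0.2588, 0.9659); from cell (4,3)
  next x-line at t=1.1977, next y-line at t=0.5383; Δt_x=3.8637, Δt_y=1.0353
    y: enter (4,4) at t=0.5383
    x: enter (3,4) at t=1.1977
    y: enter (3,5) at t=1.5736
    y: enter (3,6) at t=2.6089
    y: enter (3,7) at t=3.6442
    y: enter (3,8) at t=4.6794 ← occupied
  → r_3 = 4.6794
beam 4: φ=90°, α=150°
  dir = (cos 150°, sin 150°) = (-0.8660, 0.5000); from cell (4,3)
  next x-line at t=0.3580, next y-line at t=1.0400; Δt_x=1.1547, Δt_y=2.0000
    x: enter (3,3) at t=0.3580 ← occupied
  → r_4 = 0.3580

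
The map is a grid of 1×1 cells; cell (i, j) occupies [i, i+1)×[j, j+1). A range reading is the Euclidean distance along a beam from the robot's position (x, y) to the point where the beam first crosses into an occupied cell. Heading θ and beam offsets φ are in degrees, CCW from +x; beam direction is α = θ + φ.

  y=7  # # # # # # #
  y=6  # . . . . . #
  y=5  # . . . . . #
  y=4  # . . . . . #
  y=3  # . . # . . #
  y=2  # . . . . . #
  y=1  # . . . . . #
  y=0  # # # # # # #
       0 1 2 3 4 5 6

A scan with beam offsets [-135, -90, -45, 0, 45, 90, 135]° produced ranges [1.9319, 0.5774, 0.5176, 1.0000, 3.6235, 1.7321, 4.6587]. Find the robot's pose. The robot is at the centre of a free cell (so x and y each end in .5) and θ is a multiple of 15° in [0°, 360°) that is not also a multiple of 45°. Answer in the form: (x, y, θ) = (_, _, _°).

Candidates: 29 free-cell centres × 16 headings = 464 poses. Raycast each; keep the one whose scan matches to 4 dp.
  (2.5, 5.5, 60°): beam 2 = 4.0415 ≠ 0.5774 ✗
  (5.5, 6.5, 255°): beam 1 = 0.5774 ≠ 1.9319 ✗
  (4.5, 4.5, 15°): beam 1 = 1.0000 ≠ 1.9319 ✗
  (2.5, 5.5, 300°): beam 1 = 1.5529 ≠ 1.9319 ✗
  (2.5, 3.5, 60°): beam 1 = 2.5882 ≠ 1.9319 ✗
  …
  (1.5, 4.5, 240°): r_1=1.9319, r_2=0.5774, r_3=0.5176, r_4=1.0000, r_5=3.6235, r_6=1.7321, r_7=4.6587 — all match ✓
Unique over the lattice → pose = (1.5, 4.5, 240°).

(x, y, θ) = (1.5, 4.5, 240°)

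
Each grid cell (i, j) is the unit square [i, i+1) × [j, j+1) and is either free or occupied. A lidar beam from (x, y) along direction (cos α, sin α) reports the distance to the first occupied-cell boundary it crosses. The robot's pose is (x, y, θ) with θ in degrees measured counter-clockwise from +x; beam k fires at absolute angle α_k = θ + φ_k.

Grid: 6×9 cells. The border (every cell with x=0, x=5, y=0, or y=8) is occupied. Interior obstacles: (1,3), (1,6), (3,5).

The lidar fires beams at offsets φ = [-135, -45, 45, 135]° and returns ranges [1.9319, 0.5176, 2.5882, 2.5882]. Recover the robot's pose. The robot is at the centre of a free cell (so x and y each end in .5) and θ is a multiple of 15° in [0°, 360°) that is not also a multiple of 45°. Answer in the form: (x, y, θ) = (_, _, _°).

Candidates: 25 free-cell centres × 16 headings = 400 poses. Raycast each; keep the one whose scan matches to 4 dp.
  (4.5, 3.5, 195°): beam 1 = 1.0000 ≠ 1.9319 ✗
  (4.5, 3.5, 255°): beam 1 = 1.7321 ≠ 1.9319 ✗
  (3.5, 3.5, 240°): beam 1 = 1.5529 ≠ 1.9319 ✗
  (4.5, 2.5, 345°): beam 1 = 3.0000 ≠ 1.9319 ✗
  (4.5, 2.5, 165°): beam 1 = 0.5774 ≠ 1.9319 ✗
  …
  (2.5, 3.5, 210°): r_1=1.9319, r_2=0.5176, r_3=2.5882, r_4=2.5882 — all match ✓
Unique over the lattice → pose = (2.5, 3.5, 210°).

(x, y, θ) = (2.5, 3.5, 210°)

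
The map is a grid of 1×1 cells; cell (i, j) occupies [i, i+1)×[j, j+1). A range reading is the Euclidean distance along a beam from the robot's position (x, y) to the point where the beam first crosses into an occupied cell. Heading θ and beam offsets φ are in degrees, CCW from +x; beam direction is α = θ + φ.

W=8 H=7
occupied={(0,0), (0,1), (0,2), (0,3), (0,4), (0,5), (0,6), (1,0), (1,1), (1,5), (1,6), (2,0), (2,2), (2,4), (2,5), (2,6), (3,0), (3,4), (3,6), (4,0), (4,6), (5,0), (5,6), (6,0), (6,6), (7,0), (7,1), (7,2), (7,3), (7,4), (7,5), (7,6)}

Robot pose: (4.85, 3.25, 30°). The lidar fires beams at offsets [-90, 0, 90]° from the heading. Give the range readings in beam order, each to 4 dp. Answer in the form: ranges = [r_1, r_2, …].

beam 1: φ=-90°, α=300°
  d=(0.5000,-0.8660)  start (4,3)  tX=0.3000 tY=0.2887  stride 1/|dx|=2.0000 1/|dy|=1.1547
    cross y-line → (4,2), t=0.2887
    cross x-line → (5,2), t=0.3000
    cross y-line → (5,1), t=1.4434
    cross x-line → (6,1), t=2.3000
    cross y-line → (6,0), t=2.5981 (wall)
  → r_1 = 2.5981
beam 2: φ=0°, α=30°
  d=(0.8660,0.5000)  start (4,3)  tX=0.1732 tY=1.5000  stride 1/|dx|=1.1547 1/|dy|=2.0000
    cross x-line → (5,3), t=0.1732
    cross x-line → (6,3), t=1.3279
    cross y-line → (6,4), t=1.5000
    cross x-line → (7,4), t=2.4826 (wall)
  → r_2 = 2.4826
beam 3: φ=90°, α=120°
  d=(-0.5000,0.8660)  start (4,3)  tX=1.7000 tY=0.8660  stride 1/|dx|=2.0000 1/|dy|=1.1547
    cross y-line → (4,4), t=0.8660
    cross x-line → (3,4), t=1.7000 (wall)
  → r_3 = 1.7000

ranges = [2.5981, 2.4826, 1.7000]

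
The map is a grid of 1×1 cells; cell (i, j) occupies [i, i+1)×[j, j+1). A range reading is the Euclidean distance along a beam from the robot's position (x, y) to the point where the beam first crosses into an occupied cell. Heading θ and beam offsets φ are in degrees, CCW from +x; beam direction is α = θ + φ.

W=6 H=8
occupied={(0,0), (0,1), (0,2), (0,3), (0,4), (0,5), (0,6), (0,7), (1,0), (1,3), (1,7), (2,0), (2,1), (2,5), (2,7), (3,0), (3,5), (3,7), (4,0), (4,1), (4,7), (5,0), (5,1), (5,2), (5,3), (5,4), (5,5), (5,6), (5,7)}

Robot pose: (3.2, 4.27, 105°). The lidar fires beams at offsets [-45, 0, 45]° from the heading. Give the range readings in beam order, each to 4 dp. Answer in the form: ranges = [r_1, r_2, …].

ranges = [0.8429, 0.7558, 2.5403]

beam 1: φ=-45°, α=60°
  cosα=0.5000 sinα=0.8660 | (3,4) | tMaxX 1.6000 tMaxY 0.8429 | tΔX 2.0000 tΔY 1.1547
    t=0.8429 [y] (3,5) — stop
  → r_1 = 0.8429
beam 2: φ=0°, α=105°
  cosα=-0.2588 sinα=0.9659 | (3,4) | tMaxX 0.7727 tMaxY 0.7558 | tΔX 3.8637 tΔY 1.0353
    t=0.7558 [y] (3,5) — stop
  → r_2 = 0.7558
beam 3: φ=45°, α=150°
  cosα=-0.8660 sinα=0.5000 | (3,4) | tMaxX 0.2309 tMaxY 1.4600 | tΔX 1.1547 tΔY 2.0000
    t=0.2309 [x] (2,4)
    t=1.3856 [x] (1,4)
    t=1.4600 [y] (1,5)
    t=2.5403 [x] (0,5) — stop
  → r_3 = 2.5403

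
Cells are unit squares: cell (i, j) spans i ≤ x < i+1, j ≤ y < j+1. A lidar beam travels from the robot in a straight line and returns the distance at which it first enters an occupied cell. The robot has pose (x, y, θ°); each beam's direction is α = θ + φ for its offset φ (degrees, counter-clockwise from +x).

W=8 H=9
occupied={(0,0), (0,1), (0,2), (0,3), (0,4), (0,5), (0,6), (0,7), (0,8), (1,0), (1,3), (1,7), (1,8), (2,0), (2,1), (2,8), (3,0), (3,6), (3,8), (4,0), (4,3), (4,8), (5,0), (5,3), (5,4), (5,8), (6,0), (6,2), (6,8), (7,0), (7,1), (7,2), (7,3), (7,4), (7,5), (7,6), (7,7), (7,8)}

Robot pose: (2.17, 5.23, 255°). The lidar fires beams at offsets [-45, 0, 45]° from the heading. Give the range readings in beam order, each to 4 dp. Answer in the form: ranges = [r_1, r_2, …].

ranges = [1.3510, 1.2734, 4.8844]

beam 1: φ=-45°, α=210°
  d=(-0.8660,-0.5000)  start (2,5)  tX=0.1963 tY=0.4600  stride 1/|dx|=1.1547 1/|dy|=2.0000
    cross x-line → (1,5), t=0.1963
    cross y-line → (1,4), t=0.4600
    cross x-line → (0,4), t=1.3510 (wall)
  → r_1 = 1.3510
beam 2: φ=0°, α=255°
  d=(-0.2588,-0.9659)  start (2,5)  tX=0.6568 tY=0.2381  stride 1/|dx|=3.8637 1/|dy|=1.0353
    cross y-line → (2,4), t=0.2381
    cross x-line → (1,4), t=0.6568
    cross y-line → (1,3), t=1.2734 (wall)
  → r_2 = 1.2734
beam 3: φ=45°, α=300°
  d=(0.5000,-0.8660)  start (2,5)  tX=1.6600 tY=0.2656  stride 1/|dx|=2.0000 1/|dy|=1.1547
    cross y-line → (2,4), t=0.2656
    cross y-line → (2,3), t=1.4203
    cross x-line → (3,3), t=1.6600
    cross y-line → (3,2), t=2.5750
    cross x-line → (4,2), t=3.6600
    cross y-line → (4,1), t=3.7297
    cross y-line → (4,0), t=4.8844 (wall)
  → r_3 = 4.8844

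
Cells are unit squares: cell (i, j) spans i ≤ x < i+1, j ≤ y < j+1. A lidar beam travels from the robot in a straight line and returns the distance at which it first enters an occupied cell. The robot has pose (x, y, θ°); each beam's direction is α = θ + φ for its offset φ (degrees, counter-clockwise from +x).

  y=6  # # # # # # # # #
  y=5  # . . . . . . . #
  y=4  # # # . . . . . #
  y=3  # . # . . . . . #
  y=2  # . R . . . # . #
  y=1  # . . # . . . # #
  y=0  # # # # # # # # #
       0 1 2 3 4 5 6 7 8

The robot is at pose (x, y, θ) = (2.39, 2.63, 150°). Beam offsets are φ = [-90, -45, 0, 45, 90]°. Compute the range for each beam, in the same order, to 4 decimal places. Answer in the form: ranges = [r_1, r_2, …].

ranges = [0.4272, 0.3831, 1.6050, 1.4390, 1.8822]

beam 1: φ=-90°, α=60°
  dir = (cos 60°, sin 60°) = (0.5000, 0.8660); from cell (2,2)
  next x-line at t=1.2200, next y-line at t=0.4272; Δt_x=2.0000, Δt_y=1.1547
    y: enter (2,3) at t=0.4272 ← occupied
  → r_1 = 0.4272
beam 2: φ=-45°, α=105°
  dir = (cos 105°, sin 105°) = (-0.2588, 0.9659); from cell (2,2)
  next x-line at t=1.5068, next y-line at t=0.3831; Δt_x=3.8637, Δt_y=1.0353
    y: enter (2,3) at t=0.3831 ← occupied
  → r_2 = 0.3831
beam 3: φ=0°, α=150°
  dir = (cos 150°, sin 150°) = (-0.8660, 0.5000); from cell (2,2)
  next x-line at t=0.4503, next y-line at t=0.7400; Δt_x=1.1547, Δt_y=2.0000
    x: enter (1,2) at t=0.4503
    y: enter (1,3) at t=0.7400
    x: enter (0,3) at t=1.6050 ← occupied
  → r_3 = 1.6050
beam 4: φ=45°, α=195°
  dir = (cos 195°, sin 195°) = (-0.9659, -0.2588); from cell (2,2)
  next x-line at t=0.4038, next y-line at t=2.4341; Δt_x=1.0353, Δt_y=3.8637
    x: enter (1,2) at t=0.4038
    x: enter (0,2) at t=1.4390 ← occupied
  → r_4 = 1.4390
beam 5: φ=90°, α=240°
  dir = (cos 240°, sin 240°) = (-0.5000, -0.8660); from cell (2,2)
  next x-line at t=0.7800, next y-line at t=0.7275; Δt_x=2.0000, Δt_y=1.1547
    y: enter (2,1) at t=0.7275
    x: enter (1,1) at t=0.7800
    y: enter (1,0) at t=1.8822 ← occupied
  → r_5 = 1.8822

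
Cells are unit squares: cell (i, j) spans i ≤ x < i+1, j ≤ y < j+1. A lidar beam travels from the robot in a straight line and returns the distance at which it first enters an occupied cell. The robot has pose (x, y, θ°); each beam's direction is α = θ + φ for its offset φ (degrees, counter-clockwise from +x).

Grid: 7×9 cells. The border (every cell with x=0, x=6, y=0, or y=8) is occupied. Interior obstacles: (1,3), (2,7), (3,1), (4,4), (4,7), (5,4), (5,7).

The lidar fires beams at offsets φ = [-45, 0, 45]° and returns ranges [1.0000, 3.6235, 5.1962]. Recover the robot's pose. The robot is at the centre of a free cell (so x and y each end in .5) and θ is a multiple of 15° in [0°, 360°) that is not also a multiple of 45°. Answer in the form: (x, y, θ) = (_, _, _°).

(x, y, θ) = (2.5, 2.5, 15°)

Enumerate (i+0.5, j+0.5, θ) over the 28 free cells and 16 admissible headings. For each, cast all 3 beams and compare to the given ranges.
  (5.5, 1.5, 75°): beam 1 = 0.5774 ≠ 1.0000 ✗
  (2.5, 4.5, 210°): beam 1 = 1.5529 ≠ 1.0000 ✗
  (3.5, 5.5, 120°): beam 1 = 1.9319 ≠ 1.0000 ✗
  …
  (2.5, 2.5, 15°): r_1=1.0000, r_2=3.6235, r_3=5.1962 — all match ✓
Only this pose fits every beam.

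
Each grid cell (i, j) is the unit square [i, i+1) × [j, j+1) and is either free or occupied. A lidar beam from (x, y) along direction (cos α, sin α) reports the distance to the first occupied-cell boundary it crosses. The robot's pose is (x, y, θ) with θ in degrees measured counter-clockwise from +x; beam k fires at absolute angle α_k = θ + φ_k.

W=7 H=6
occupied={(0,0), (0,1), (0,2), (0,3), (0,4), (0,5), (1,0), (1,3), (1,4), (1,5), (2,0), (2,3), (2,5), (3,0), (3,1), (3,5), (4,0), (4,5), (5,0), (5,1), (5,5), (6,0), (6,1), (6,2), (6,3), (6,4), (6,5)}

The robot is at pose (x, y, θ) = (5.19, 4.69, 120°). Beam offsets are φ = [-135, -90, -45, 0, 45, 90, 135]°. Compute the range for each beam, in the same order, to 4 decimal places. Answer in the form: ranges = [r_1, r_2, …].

beam 1: φ=-135°, α=345°
  dir = (cos 345°, sin 345°) = (0.9659, -0.2588); from cell (5,4)
  next x-line at t=0.8386, next y-line at t=2.6660; Δt_x=1.0353, Δt_y=3.8637
    x: enter (6,4) at t=0.8386 ← occupied
  → r_1 = 0.8386
beam 2: φ=-90°, α=30°
  dir = (cos 30°, sin 30°) = (0.8660, 0.5000); from cell (5,4)
  next x-line at t=0.9353, next y-line at t=0.6200; Δt_x=1.1547, Δt_y=2.0000
    y: enter (5,5) at t=0.6200 ← occupied
  → r_2 = 0.6200
beam 3: φ=-45°, α=75°
  dir = (cos 75°, sin 75°) = (0.2588, 0.9659); from cell (5,4)
  next x-line at t=3.1296, next y-line at t=0.3209; Δt_x=3.8637, Δt_y=1.0353
    y: enter (5,5) at t=0.3209 ← occupied
  → r_3 = 0.3209
beam 4: φ=0°, α=120°
  dir = (cos 120°, sin 120°) = (-0.5000, 0.8660); from cell (5,4)
  next x-line at t=0.3800, next y-line at t=0.3580; Δt_x=2.0000, Δt_y=1.1547
    y: enter (5,5) at t=0.3580 ← occupied
  → r_4 = 0.3580
beam 5: φ=45°, α=165°
  dir = (cos 165°, sin 165°) = (-0.9659, 0.2588); from cell (5,4)
  next x-line at t=0.1967, next y-line at t=1.1977; Δt_x=1.0353, Δt_y=3.8637
    x: enter (4,4) at t=0.1967
    y: enter (4,5) at t=1.1977 ← occupied
  → r_5 = 1.1977
beam 6: φ=90°, α=210°
  dir = (cos 210°, sin 210°) = (-0.8660, -0.5000); from cell (5,4)
  next x-line at t=0.2194, next y-line at t=1.3800; Δt_x=1.1547, Δt_y=2.0000
    x: enter (4,4) at t=0.2194
    x: enter (3,4) at t=1.3741
    y: enter (3,3) at t=1.3800
    x: enter (2,3) at t=2.5288 ← occupied
  → r_6 = 2.5288
beam 7: φ=135°, α=255°
  dir = (cos 255°, sin 255°) = (-0.2588, -0.9659); from cell (5,4)
  next x-line at t=0.7341, next y-line at t=0.7143; Δt_x=3.8637, Δt_y=1.0353
    y: enter (5,3) at t=0.7143
    x: enter (4,3) at t=0.7341
    y: enter (4,2) at t=1.7496
    y: enter (4,1) at t=2.7849
    y: enter (4,0) at t=3.8202 ← occupied
  → r_7 = 3.8202

ranges = [0.8386, 0.6200, 0.3209, 0.3580, 1.1977, 2.5288, 3.8202]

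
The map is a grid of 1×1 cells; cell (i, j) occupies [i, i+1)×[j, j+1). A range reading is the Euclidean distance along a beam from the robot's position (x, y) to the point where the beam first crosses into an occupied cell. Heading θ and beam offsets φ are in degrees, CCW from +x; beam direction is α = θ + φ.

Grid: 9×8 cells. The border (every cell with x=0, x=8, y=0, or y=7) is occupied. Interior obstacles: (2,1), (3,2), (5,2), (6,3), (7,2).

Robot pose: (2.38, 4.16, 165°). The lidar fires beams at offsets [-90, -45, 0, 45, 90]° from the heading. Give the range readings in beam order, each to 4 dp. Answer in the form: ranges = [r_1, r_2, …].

ranges = [2.9402, 2.7600, 1.4287, 1.5935, 3.2715]

beam 1: φ=-90°, α=75°
  cosα=0.2588 sinα=0.9659 | (2,4) | tMaxX 2.3955 tMaxY 0.8696 | tΔX 3.8637 tΔY 1.0353
    t=0.8696 [y] (2,5)
    t=1.9049 [y] (2,6)
    t=2.3955 [x] (3,6)
    t=2.9402 [y] (3,7) — stop
  → r_1 = 2.9402
beam 2: φ=-45°, α=120°
  cosα=-0.5000 sinα=0.8660 | (2,4) | tMaxX 0.7600 tMaxY 0.9699 | tΔX 2.0000 tΔY 1.1547
    t=0.7600 [x] (1,4)
    t=0.9699 [y] (1,5)
    t=2.1246 [y] (1,6)
    t=2.7600 [x] (0,6) — stop
  → r_2 = 2.7600
beam 3: φ=0°, α=165°
  cosα=-0.9659 sinα=0.2588 | (2,4) | tMaxX 0.3934 tMaxY 3.2455 | tΔX 1.0353 tΔY 3.8637
    t=0.3934 [x] (1,4)
    t=1.4287 [x] (0,4) — stop
  → r_3 = 1.4287
beam 4: φ=45°, α=210°
  cosα=-0.8660 sinα=-0.5000 | (2,4) | tMaxX 0.4388 tMaxY 0.3200 | tΔX 1.1547 tΔY 2.0000
    t=0.3200 [y] (2,3)
    t=0.4388 [x] (1,3)
    t=1.5935 [x] (0,3) — stop
  → r_4 = 1.5935
beam 5: φ=90°, α=255°
  cosα=-0.2588 sinα=-0.9659 | (2,4) | tMaxX 1.4682 tMaxY 0.1656 | tΔX 3.8637 tΔY 1.0353
    t=0.1656 [y] (2,3)
    t=1.2009 [y] (2,2)
    t=1.4682 [x] (1,2)
    t=2.2362 [y] (1,1)
    t=3.2715 [y] (1,0) — stop
  → r_5 = 3.2715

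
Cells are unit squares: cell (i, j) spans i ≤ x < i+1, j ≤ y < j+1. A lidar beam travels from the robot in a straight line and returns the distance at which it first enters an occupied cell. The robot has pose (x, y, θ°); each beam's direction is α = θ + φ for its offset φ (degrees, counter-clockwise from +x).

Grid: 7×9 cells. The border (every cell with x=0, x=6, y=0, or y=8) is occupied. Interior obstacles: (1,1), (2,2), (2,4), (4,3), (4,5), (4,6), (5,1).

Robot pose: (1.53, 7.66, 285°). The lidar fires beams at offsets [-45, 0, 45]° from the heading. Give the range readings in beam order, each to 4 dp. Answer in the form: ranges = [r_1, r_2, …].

ranges = [1.0600, 2.7538, 2.8521]

beam 1: φ=-45°, α=240°
  d=(-0.5000,-0.8660)  start (1,7)  tX=1.0600 tY=0.7621  stride 1/|dx|=2.0000 1/|dy|=1.1547
    cross y-line → (1,6), t=0.7621
    cross x-line → (0,6), t=1.0600 (wall)
  → r_1 = 1.0600
beam 2: φ=0°, α=285°
  d=(0.2588,-0.9659)  start (1,7)  tX=1.8159 tY=0.6833  stride 1/|dx|=3.8637 1/|dy|=1.0353
    cross y-line → (1,6), t=0.6833
    cross y-line → (1,5), t=1.7186
    cross x-line → (2,5), t=1.8159
    cross y-line → (2,4), t=2.7538 (wall)
  → r_2 = 2.7538
beam 3: φ=45°, α=330°
  d=(0.8660,-0.5000)  start (1,7)  tX=0.5427 tY=1.3200  stride 1/|dx|=1.1547 1/|dy|=2.0000
    cross x-line → (2,7), t=0.5427
    cross y-line → (2,6), t=1.3200
    cross x-line → (3,6), t=1.6974
    cross x-line → (4,6), t=2.8521 (wall)
  → r_3 = 2.8521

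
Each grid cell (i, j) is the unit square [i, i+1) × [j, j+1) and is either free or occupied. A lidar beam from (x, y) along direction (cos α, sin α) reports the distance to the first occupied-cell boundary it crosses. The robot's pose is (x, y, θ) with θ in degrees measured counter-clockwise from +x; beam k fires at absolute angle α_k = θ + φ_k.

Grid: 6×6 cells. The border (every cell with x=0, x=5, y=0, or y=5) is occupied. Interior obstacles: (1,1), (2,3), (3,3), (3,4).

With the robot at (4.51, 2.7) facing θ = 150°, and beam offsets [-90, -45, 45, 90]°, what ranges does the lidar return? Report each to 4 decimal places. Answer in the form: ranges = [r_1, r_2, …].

ranges = [0.9800, 1.9705, 2.7046, 1.9630]

beam 1: φ=-90°, α=60°
  dir = (cos 60°, sin 60°) = (0.5000, 0.8660); from cell (4,2)
  next x-line at t=0.9800, next y-line at t=0.3464; Δt_x=2.0000, Δt_y=1.1547
    y: enter (4,3) at t=0.3464
    x: enter (5,3) at t=0.9800 ← occupied
  → r_1 = 0.9800
beam 2: φ=-45°, α=105°
  dir = (cos 105°, sin 105°) = (-0.2588, 0.9659); from cell (4,2)
  next x-line at t=1.9705, next y-line at t=0.3106; Δt_x=3.8637, Δt_y=1.0353
    y: enter (4,3) at t=0.3106
    y: enter (4,4) at t=1.3459
    x: enter (3,4) at t=1.9705 ← occupied
  → r_2 = 1.9705
beam 3: φ=45°, α=195°
  dir = (cos 195°, sin 195°) = (-0.9659, -0.2588); from cell (4,2)
  next x-line at t=0.5280, next y-line at t=2.7046; Δt_x=1.0353, Δt_y=3.8637
    x: enter (3,2) at t=0.5280
    x: enter (2,2) at t=1.5633
    x: enter (1,2) at t=2.5985
    y: enter (1,1) at t=2.7046 ← occupied
  → r_3 = 2.7046
beam 4: φ=90°, α=240°
  dir = (cos 240°, sin 240°) = (-0.5000, -0.8660); from cell (4,2)
  next x-line at t=1.0200, next y-line at t=0.8083; Δt_x=2.0000, Δt_y=1.1547
    y: enter (4,1) at t=0.8083
    x: enter (3,1) at t=1.0200
    y: enter (3,0) at t=1.9630 ← occupied
  → r_4 = 1.9630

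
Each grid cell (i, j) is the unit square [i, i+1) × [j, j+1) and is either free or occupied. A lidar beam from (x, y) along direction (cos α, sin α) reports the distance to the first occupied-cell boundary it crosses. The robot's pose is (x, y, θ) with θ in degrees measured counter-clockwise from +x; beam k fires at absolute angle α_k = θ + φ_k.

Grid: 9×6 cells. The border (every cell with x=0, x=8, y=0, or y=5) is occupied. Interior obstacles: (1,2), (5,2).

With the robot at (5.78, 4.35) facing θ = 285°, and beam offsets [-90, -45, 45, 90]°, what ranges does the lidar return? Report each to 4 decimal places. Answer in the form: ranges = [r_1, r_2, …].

ranges = [4.9486, 1.5588, 2.5634, 2.2983]

beam 1: φ=-90°, α=195°
  d=(-0.9659,-0.2588)  start (5,4)  tX=0.8075 tY=1.3523  stride 1/|dx|=1.0353 1/|dy|=3.8637
    cross x-line → (4,4), t=0.8075
    cross y-line → (4,3), t=1.3523
    cross x-line → (3,3), t=1.8428
    cross x-line → (2,3), t=2.8781
    cross x-line → (1,3), t=3.9133
    cross x-line → (0,3), t=4.9486 (wall)
  → r_1 = 4.9486
beam 2: φ=-45°, α=240°
  d=(-0.5000,-0.8660)  start (5,4)  tX=1.5600 tY=0.4041  stride 1/|dx|=2.0000 1/|dy|=1.1547
    cross y-line → (5,3), t=0.4041
    cross y-line → (5,2), t=1.5588 (wall)
  → r_2 = 1.5588
beam 3: φ=45°, α=330°
  d=(0.8660,-0.5000)  start (5,4)  tX=0.2540 tY=0.7000  stride 1/|dx|=1.1547 1/|dy|=2.0000
    cross x-line → (6,4), t=0.2540
    cross y-line → (6,3), t=0.7000
    cross x-line → (7,3), t=1.4087
    cross x-line → (8,3), t=2.5634 (wall)
  → r_3 = 2.5634
beam 4: φ=90°, α=15°
  d=(0.9659,0.2588)  start (5,4)  tX=0.2278 tY=2.5114  stride 1/|dx|=1.0353 1/|dy|=3.8637
    cross x-line → (6,4), t=0.2278
    cross x-line → (7,4), t=1.2630
    cross x-line → (8,4), t=2.2983 (wall)
  → r_4 = 2.2983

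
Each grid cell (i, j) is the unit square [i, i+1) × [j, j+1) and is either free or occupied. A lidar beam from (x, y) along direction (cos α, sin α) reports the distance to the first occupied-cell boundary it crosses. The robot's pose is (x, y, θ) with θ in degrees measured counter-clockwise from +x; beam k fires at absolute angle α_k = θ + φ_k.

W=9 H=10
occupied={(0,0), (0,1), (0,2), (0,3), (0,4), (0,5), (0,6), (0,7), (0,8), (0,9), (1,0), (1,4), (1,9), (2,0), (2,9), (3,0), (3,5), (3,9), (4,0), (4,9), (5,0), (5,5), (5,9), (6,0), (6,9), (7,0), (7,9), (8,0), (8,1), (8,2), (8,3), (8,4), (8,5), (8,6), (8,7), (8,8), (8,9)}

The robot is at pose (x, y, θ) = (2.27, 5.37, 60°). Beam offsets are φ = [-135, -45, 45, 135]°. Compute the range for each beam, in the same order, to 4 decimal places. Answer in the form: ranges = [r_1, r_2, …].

ranges = [4.5242, 0.7558, 3.7581, 1.3148]

beam 1: φ=-135°, α=285°
  d=(0.2588,-0.9659)  start (2,5)  tX=2.8205 tY=0.3831  stride 1/|dx|=3.8637 1/|dy|=1.0353
    cross y-line → (2,4), t=0.3831
    cross y-line → (2,3), t=1.4183
    cross y-line → (2,2), t=2.4536
    cross x-line → (3,2), t=2.8205
    cross y-line → (3,1), t=3.4889
    cross y-line → (3,0), t=4.5242 (wall)
  → r_1 = 4.5242
beam 2: φ=-45°, α=15°
  d=(0.9659,0.2588)  start (2,5)  tX=0.7558 tY=2.4341  stride 1/|dx|=1.0353 1/|dy|=3.8637
    cross x-line → (3,5), t=0.7558 (wall)
  → r_2 = 0.7558
beam 3: φ=45°, α=105°
  d=(-0.2588,0.9659)  start (2,5)  tX=1.0432 tY=0.6522  stride 1/|dx|=3.8637 1/|dy|=1.0353
    cross y-line → (2,6), t=0.6522
    cross x-line → (1,6), t=1.0432
    cross y-line → (1,7), t=1.6875
    cross y-line → (1,8), t=2.7228
    cross y-line → (1,9), t=3.7581 (wall)
  → r_3 = 3.7581
beam 4: φ=135°, α=195°
  d=(-0.9659,-0.2588)  start (2,5)  tX=0.2795 tY=1.4296  stride 1/|dx|=1.0353 1/|dy|=3.8637
    cross x-line → (1,5), t=0.2795
    cross x-line → (0,5), t=1.3148 (wall)
  → r_4 = 1.3148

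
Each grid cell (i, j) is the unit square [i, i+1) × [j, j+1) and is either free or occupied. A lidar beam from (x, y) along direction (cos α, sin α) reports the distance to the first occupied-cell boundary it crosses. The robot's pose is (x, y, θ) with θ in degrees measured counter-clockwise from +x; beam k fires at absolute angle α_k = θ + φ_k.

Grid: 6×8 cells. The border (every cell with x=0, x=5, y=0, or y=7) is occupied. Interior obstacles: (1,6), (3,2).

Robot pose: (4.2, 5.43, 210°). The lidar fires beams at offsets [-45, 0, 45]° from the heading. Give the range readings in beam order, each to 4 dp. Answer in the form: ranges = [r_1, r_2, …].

beam 1: φ=-45°, α=165°
  direction (-0.9659, 0.2588); cell (4,5); t to first gridline: x 0.2071, y 2.2023 (then +1.0353 / +3.8637)
    (3,5) via x @ 0.2071
    (2,5) via x @ 1.2423
    (2,6) via y @ 2.2023
    (1,6) via x @ 2.2776  # hit
  → r_1 = 2.2776
beam 2: φ=0°, α=210°
  direction (-0.8660, -0.5000); cell (4,5); t to first gridline: x 0.2309, y 0.8600 (then +1.1547 / +2.0000)
    (3,5) via x @ 0.2309
    (3,4) via y @ 0.8600
    (2,4) via x @ 1.3856
    (1,4) via x @ 2.5403
    (1,3) via y @ 2.8600
    (0,3) via x @ 3.6950  # hit
  → r_2 = 3.6950
beam 3: φ=45°, α=255°
  direction (-0.2588, -0.9659); cell (4,5); t to first gridline: x 0.7727, y 0.4452 (then +3.8637 / +1.0353)
    (4,4) via y @ 0.4452
    (3,4) via x @ 0.7727
    (3,3) via y @ 1.4804
    (3,2) via y @ 2.5157  # hit
  → r_3 = 2.5157

ranges = [2.2776, 3.6950, 2.5157]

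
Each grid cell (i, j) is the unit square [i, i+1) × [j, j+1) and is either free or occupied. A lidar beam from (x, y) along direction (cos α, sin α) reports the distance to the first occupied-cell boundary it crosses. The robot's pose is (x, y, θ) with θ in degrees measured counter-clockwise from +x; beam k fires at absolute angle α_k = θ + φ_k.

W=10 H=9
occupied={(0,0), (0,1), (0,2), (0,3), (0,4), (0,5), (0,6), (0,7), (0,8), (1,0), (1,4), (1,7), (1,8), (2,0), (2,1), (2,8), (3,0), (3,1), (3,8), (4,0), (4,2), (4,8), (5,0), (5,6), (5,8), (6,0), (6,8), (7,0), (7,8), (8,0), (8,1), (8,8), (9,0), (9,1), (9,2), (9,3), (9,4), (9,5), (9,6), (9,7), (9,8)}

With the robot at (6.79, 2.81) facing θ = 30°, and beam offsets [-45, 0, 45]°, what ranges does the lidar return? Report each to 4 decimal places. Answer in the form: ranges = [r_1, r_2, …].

beam 1: φ=-45°, α=345°
  direction (0.9659, -0.2588); cell (6,2); t to first gridline: x 0.2174, y 3.1296 (then +1.0353 / +3.8637)
    (7,2) via x @ 0.2174
    (8,2) via x @ 1.2527
    (9,2) via x @ 2.2880  # hit
  → r_1 = 2.2880
beam 2: φ=0°, α=30°
  direction (0.8660, 0.5000); cell (6,2); t to first gridline: x 0.2425, y 0.3800 (then +1.1547 / +2.0000)
    (7,2) via x @ 0.2425
    (7,3) via y @ 0.3800
    (8,3) via x @ 1.3972
    (8,4) via y @ 2.3800
    (9,4) via x @ 2.5519  # hit
  → r_2 = 2.5519
beam 3: φ=45°, α=75°
  direction (0.2588, 0.9659); cell (6,2); t to first gridline: x 0.8114, y 0.1967 (then +3.8637 / +1.0353)
    (6,3) via y @ 0.1967
    (7,3) via x @ 0.8114
    (7,4) via y @ 1.2320
    (7,5) via y @ 2.2673
    (7,6) via y @ 3.3025
    (7,7) via y @ 4.3378
    (8,7) via x @ 4.6751
    (8,8) via y @ 5.3731  # hit
  → r_3 = 5.3731

ranges = [2.2880, 2.5519, 5.3731]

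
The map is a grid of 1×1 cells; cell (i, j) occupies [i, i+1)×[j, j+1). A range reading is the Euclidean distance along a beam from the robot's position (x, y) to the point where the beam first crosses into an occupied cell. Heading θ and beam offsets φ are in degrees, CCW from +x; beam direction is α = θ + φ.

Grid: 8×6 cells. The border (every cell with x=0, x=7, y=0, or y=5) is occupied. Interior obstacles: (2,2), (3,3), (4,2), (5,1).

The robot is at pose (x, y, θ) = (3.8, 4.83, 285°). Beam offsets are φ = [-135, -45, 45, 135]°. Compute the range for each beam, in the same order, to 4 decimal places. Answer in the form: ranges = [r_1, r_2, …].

beam 1: φ=-135°, α=150°
  d=(-0.8660,0.5000)  start (3,4)  tX=0.9238 tY=0.3400  stride 1/|dx|=1.1547 1/|dy|=2.0000
    cross y-line → (3,5), t=0.3400 (wall)
  → r_1 = 0.3400
beam 2: φ=-45°, α=240°
  d=(-0.5000,-0.8660)  start (3,4)  tX=1.6000 tY=0.9584  stride 1/|dx|=2.0000 1/|dy|=1.1547
    cross y-line → (3,3), t=0.9584 (wall)
  → r_2 = 0.9584
beam 3: φ=45°, α=330°
  d=(0.8660,-0.5000)  start (3,4)  tX=0.2309 tY=1.6600  stride 1/|dx|=1.1547 1/|dy|=2.0000
    cross x-line → (4,4), t=0.2309
    cross x-line → (5,4), t=1.3856
    cross y-line → (5,3), t=1.6600
    cross x-line → (6,3), t=2.5403
    cross y-line → (6,2), t=3.6600
    cross x-line → (7,2), t=3.6950 (wall)
  → r_3 = 3.6950
beam 4: φ=135°, α=60°
  d=(0.5000,0.8660)  start (3,4)  tX=0.4000 tY=0.1963  stride 1/|dx|=2.0000 1/|dy|=1.1547
    cross y-line → (3,5), t=0.1963 (wall)
  → r_4 = 0.1963

ranges = [0.3400, 0.9584, 3.6950, 0.1963]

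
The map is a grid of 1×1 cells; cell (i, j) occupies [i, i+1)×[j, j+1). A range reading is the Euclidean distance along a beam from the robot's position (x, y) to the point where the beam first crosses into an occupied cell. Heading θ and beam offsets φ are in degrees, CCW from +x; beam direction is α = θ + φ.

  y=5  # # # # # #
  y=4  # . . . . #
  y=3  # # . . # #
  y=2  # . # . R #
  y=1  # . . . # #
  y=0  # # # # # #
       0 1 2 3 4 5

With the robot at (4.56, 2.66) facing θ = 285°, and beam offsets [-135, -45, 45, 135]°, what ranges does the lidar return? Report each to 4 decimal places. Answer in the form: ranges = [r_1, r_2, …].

ranges = [4.1107, 0.7621, 0.5081, 0.3926]

beam 1: φ=-135°, α=150°
  dir = (cos 150°, sin 150°) = (-0.8660, 0.5000); from cell (4,2)
  next x-line at t=0.6466, next y-line at t=0.6800; Δt_x=1.1547, Δt_y=2.0000
    x: enter (3,2) at t=0.6466
    y: enter (3,3) at t=0.6800
    x: enter (2,3) at t=1.8013
    y: enter (2,4) at t=2.6800
    x: enter (1,4) at t=2.9560
    x: enter (0,4) at t=4.1107 ← occupied
  → r_1 = 4.1107
beam 2: φ=-45°, α=240°
  dir = (cos 240°, sin 240°) = (-0.5000, -0.8660); from cell (4,2)
  next x-line at t=1.1200, next y-line at t=0.7621; Δt_x=2.0000, Δt_y=1.1547
    y: enter (4,1) at t=0.7621 ← occupied
  → r_2 = 0.7621
beam 3: φ=45°, α=330°
  dir = (cos 330°, sin 330°) = (0.8660, -0.5000); from cell (4,2)
  next x-line at t=0.5081, next y-line at t=1.3200; Δt_x=1.1547, Δt_y=2.0000
    x: enter (5,2) at t=0.5081 ← occupied
  → r_3 = 0.5081
beam 4: φ=135°, α=60°
  dir = (cos 60°, sin 60°) = (0.5000, 0.8660); from cell (4,2)
  next x-line at t=0.8800, next y-line at t=0.3926; Δt_x=2.0000, Δt_y=1.1547
    y: enter (4,3) at t=0.3926 ← occupied
  → r_4 = 0.3926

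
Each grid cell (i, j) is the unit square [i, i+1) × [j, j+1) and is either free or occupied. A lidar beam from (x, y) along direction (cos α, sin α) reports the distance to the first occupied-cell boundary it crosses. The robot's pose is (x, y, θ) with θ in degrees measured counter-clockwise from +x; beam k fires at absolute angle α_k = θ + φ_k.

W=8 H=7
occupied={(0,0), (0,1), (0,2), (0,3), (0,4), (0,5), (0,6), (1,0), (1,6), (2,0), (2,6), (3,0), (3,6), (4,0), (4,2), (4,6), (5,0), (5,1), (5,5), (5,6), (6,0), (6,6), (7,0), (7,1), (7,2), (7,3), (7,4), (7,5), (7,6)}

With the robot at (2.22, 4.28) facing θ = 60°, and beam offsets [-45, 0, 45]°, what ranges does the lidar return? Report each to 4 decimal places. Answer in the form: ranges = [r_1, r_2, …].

beam 1: φ=-45°, α=15°
  direction (0.9659, 0.2588); cell (2,4); t to first gridline: x 0.8075, y 2.7819 (then +1.0353 / +3.8637)
    (3,4) via x @ 0.8075
    (4,4) via x @ 1.8428
    (4,5) via y @ 2.7819
    (5,5) via x @ 2.8781  # hit
  → r_1 = 2.8781
beam 2: φ=0°, α=60°
  direction (0.5000, 0.8660); cell (2,4); t to first gridline: x 1.5600, y 0.8314 (then +2.0000 / +1.1547)
    (2,5) via y @ 0.8314
    (3,5) via x @ 1.5600
    (3,6) via y @ 1.9861  # hit
  → r_2 = 1.9861
beam 3: φ=45°, α=105°
  direction (-0.2588, 0.9659); cell (2,4); t to first gridline: x 0.8500, y 0.7454 (then +3.8637 / +1.0353)
    (2,5) via y @ 0.7454
    (1,5) via x @ 0.8500
    (1,6) via y @ 1.7807  # hit
  → r_3 = 1.7807

ranges = [2.8781, 1.9861, 1.7807]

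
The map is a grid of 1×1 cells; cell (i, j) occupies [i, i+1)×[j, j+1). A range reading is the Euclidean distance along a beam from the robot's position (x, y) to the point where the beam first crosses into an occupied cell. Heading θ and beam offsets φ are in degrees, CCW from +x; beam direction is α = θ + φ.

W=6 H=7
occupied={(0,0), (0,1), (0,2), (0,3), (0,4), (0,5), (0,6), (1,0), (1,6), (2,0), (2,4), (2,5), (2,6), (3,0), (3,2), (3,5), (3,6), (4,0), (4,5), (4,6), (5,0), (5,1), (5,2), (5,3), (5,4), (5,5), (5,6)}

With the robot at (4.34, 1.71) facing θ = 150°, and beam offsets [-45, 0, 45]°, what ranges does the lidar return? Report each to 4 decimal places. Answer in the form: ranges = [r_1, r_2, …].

ranges = [1.3137, 0.5800, 2.7432]

beam 1: φ=-45°, α=105°
  direction (-0.2588, 0.9659); cell (4,1); t to first gridline: x 1.3137, y 0.3002 (then +3.8637 / +1.0353)
    (4,2) via y @ 0.3002
    (3,2) via x @ 1.3137  # hit
  → r_1 = 1.3137
beam 2: φ=0°, α=150°
  direction (-0.8660, 0.5000); cell (4,1); t to first gridline: x 0.3926, y 0.5800 (then +1.1547 / +2.0000)
    (3,1) via x @ 0.3926
    (3,2) via y @ 0.5800  # hit
  → r_2 = 0.5800
beam 3: φ=45°, α=195°
  direction (-0.9659, -0.2588); cell (4,1); t to first gridline: x 0.3520, y 2.7432 (then +1.0353 / +3.8637)
    (3,1) via x @ 0.3520
    (2,1) via x @ 1.3873
    (1,1) via x @ 2.4225
    (1,0) via y @ 2.7432  # hit
  → r_3 = 2.7432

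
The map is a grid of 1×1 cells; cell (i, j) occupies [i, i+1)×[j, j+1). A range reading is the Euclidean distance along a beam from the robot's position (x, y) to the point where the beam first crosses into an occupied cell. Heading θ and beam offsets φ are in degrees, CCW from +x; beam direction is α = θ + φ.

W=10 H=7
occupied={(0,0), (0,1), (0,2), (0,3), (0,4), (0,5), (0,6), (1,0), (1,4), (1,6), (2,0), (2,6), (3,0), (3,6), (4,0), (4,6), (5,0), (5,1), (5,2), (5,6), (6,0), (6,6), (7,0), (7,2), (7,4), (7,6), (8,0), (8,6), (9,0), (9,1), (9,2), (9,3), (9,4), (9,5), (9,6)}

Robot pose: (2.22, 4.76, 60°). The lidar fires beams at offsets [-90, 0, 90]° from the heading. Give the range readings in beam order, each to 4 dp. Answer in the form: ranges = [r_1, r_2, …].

ranges = [3.5200, 1.4318, 0.2540]

beam 1: φ=-90°, α=330°
  d=(0.8660,-0.5000)  start (2,4)  tX=0.9007 tY=1.5200  stride 1/|dx|=1.1547 1/|dy|=2.0000
    cross x-line → (3,4), t=0.9007
    cross y-line → (3,3), t=1.5200
    cross x-line → (4,3), t=2.0554
    cross x-line → (5,3), t=3.2101
    cross y-line → (5,2), t=3.5200 (wall)
  → r_1 = 3.5200
beam 2: φ=0°, α=60°
  d=(0.5000,0.8660)  start (2,4)  tX=1.5600 tY=0.2771  stride 1/|dx|=2.0000 1/|dy|=1.1547
    cross y-line → (2,5), t=0.2771
    cross y-line → (2,6), t=1.4318 (wall)
  → r_2 = 1.4318
beam 3: φ=90°, α=150°
  d=(-0.8660,0.5000)  start (2,4)  tX=0.2540 tY=0.4800  stride 1/|dx|=1.1547 1/|dy|=2.0000
    cross x-line → (1,4), t=0.2540 (wall)
  → r_3 = 0.2540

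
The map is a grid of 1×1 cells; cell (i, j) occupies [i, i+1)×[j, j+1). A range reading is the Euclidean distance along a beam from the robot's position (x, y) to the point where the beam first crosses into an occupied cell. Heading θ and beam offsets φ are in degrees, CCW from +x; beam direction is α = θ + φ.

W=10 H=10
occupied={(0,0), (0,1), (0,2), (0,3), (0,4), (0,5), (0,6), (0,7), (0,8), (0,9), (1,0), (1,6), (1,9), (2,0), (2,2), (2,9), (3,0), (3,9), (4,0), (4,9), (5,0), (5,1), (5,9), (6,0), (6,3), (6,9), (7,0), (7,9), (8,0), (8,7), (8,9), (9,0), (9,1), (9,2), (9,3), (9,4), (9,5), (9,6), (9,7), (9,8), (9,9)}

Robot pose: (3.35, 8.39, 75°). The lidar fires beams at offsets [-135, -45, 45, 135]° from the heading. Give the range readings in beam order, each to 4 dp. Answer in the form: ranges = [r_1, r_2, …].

beam 1: φ=-135°, α=300°
  direction (0.5000, -0.8660); cell (3,8); t to first gridline: x 1.3000, y 0.4503 (then +2.0000 / +1.1547)
    (3,7) via y @ 0.4503
    (4,7) via x @ 1.3000
    (4,6) via y @ 1.6050
    (4,5) via y @ 2.7597
    (5,5) via x @ 3.3000
    (5,4) via y @ 3.9144
    (5,3) via y @ 5.0691
    (6,3) via x @ 5.3000  # hit
  → r_1 = 5.3000
beam 2: φ=-45°, α=30°
  direction (0.8660, 0.5000); cell (3,8); t to first gridline: x 0.7506, y 1.2200 (then +1.1547 / +2.0000)
    (4,8) via x @ 0.7506
    (4,9) via y @ 1.2200  # hit
  → r_2 = 1.2200
beam 3: φ=45°, α=120°
  direction (-0.5000, 0.8660); cell (3,8); t to first gridline: x 0.7000, y 0.7044 (then +2.0000 / +1.1547)
    (2,8) via x @ 0.7000
    (2,9) via y @ 0.7044  # hit
  → r_3 = 0.7044
beam 4: φ=135°, α=210°
  direction (-0.8660, -0.5000); cell (3,8); t to first gridline: x 0.4041, y 0.7800 (then +1.1547 / +2.0000)
    (2,8) via x @ 0.4041
    (2,7) via y @ 0.7800
    (1,7) via x @ 1.5588
    (0,7) via x @ 2.7135  # hit
  → r_4 = 2.7135

ranges = [5.3000, 1.2200, 0.7044, 2.7135]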